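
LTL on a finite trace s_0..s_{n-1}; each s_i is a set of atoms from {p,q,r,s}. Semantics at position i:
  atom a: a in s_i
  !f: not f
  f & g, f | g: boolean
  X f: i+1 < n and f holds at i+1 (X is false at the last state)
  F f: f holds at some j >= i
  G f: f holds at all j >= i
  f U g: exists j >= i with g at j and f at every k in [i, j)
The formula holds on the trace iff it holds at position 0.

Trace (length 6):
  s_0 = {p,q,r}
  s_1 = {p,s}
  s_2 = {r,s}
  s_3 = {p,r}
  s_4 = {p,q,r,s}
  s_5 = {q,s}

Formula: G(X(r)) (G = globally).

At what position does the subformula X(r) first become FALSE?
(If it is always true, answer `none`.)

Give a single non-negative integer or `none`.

Answer: 0

Derivation:
s_0={p,q,r}: X(r)=False r=True
s_1={p,s}: X(r)=True r=False
s_2={r,s}: X(r)=True r=True
s_3={p,r}: X(r)=True r=True
s_4={p,q,r,s}: X(r)=False r=True
s_5={q,s}: X(r)=False r=False
G(X(r)) holds globally = False
First violation at position 0.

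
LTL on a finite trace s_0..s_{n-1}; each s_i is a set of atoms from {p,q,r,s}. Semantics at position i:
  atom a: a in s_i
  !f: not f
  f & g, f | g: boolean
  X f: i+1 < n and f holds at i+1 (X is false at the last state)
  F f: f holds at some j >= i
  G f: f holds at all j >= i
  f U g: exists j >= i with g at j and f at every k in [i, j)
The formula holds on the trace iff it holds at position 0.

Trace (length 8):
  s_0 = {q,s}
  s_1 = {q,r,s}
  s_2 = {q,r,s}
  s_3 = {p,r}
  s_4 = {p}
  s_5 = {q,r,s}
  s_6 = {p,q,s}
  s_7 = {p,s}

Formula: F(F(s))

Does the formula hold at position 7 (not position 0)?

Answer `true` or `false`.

Answer: true

Derivation:
s_0={q,s}: F(F(s))=True F(s)=True s=True
s_1={q,r,s}: F(F(s))=True F(s)=True s=True
s_2={q,r,s}: F(F(s))=True F(s)=True s=True
s_3={p,r}: F(F(s))=True F(s)=True s=False
s_4={p}: F(F(s))=True F(s)=True s=False
s_5={q,r,s}: F(F(s))=True F(s)=True s=True
s_6={p,q,s}: F(F(s))=True F(s)=True s=True
s_7={p,s}: F(F(s))=True F(s)=True s=True
Evaluating at position 7: result = True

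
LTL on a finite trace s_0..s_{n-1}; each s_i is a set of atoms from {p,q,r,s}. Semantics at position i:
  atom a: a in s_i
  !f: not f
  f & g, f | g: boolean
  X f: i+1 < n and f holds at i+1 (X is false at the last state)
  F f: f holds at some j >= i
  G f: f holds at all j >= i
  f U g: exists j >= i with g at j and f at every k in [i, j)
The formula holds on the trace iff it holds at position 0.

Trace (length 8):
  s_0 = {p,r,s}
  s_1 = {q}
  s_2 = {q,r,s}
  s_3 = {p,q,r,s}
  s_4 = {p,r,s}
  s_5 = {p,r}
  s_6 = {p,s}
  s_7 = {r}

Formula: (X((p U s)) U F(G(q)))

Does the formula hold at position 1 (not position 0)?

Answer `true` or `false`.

s_0={p,r,s}: (X((p U s)) U F(G(q)))=False X((p U s))=False (p U s)=True p=True s=True F(G(q))=False G(q)=False q=False
s_1={q}: (X((p U s)) U F(G(q)))=False X((p U s))=True (p U s)=False p=False s=False F(G(q))=False G(q)=False q=True
s_2={q,r,s}: (X((p U s)) U F(G(q)))=False X((p U s))=True (p U s)=True p=False s=True F(G(q))=False G(q)=False q=True
s_3={p,q,r,s}: (X((p U s)) U F(G(q)))=False X((p U s))=True (p U s)=True p=True s=True F(G(q))=False G(q)=False q=True
s_4={p,r,s}: (X((p U s)) U F(G(q)))=False X((p U s))=True (p U s)=True p=True s=True F(G(q))=False G(q)=False q=False
s_5={p,r}: (X((p U s)) U F(G(q)))=False X((p U s))=True (p U s)=True p=True s=False F(G(q))=False G(q)=False q=False
s_6={p,s}: (X((p U s)) U F(G(q)))=False X((p U s))=False (p U s)=True p=True s=True F(G(q))=False G(q)=False q=False
s_7={r}: (X((p U s)) U F(G(q)))=False X((p U s))=False (p U s)=False p=False s=False F(G(q))=False G(q)=False q=False
Evaluating at position 1: result = False

Answer: false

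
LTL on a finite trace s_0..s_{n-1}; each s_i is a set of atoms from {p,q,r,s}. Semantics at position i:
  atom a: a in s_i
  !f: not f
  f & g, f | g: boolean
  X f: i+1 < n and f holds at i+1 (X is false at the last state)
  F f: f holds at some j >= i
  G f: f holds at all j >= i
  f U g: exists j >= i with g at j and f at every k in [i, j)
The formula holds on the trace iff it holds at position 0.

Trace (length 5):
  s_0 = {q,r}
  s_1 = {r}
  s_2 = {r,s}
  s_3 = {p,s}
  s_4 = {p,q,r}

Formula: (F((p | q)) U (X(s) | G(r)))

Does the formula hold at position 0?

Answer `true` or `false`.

s_0={q,r}: (F((p | q)) U (X(s) | G(r)))=True F((p | q))=True (p | q)=True p=False q=True (X(s) | G(r))=False X(s)=False s=False G(r)=False r=True
s_1={r}: (F((p | q)) U (X(s) | G(r)))=True F((p | q))=True (p | q)=False p=False q=False (X(s) | G(r))=True X(s)=True s=False G(r)=False r=True
s_2={r,s}: (F((p | q)) U (X(s) | G(r)))=True F((p | q))=True (p | q)=False p=False q=False (X(s) | G(r))=True X(s)=True s=True G(r)=False r=True
s_3={p,s}: (F((p | q)) U (X(s) | G(r)))=True F((p | q))=True (p | q)=True p=True q=False (X(s) | G(r))=False X(s)=False s=True G(r)=False r=False
s_4={p,q,r}: (F((p | q)) U (X(s) | G(r)))=True F((p | q))=True (p | q)=True p=True q=True (X(s) | G(r))=True X(s)=False s=False G(r)=True r=True

Answer: true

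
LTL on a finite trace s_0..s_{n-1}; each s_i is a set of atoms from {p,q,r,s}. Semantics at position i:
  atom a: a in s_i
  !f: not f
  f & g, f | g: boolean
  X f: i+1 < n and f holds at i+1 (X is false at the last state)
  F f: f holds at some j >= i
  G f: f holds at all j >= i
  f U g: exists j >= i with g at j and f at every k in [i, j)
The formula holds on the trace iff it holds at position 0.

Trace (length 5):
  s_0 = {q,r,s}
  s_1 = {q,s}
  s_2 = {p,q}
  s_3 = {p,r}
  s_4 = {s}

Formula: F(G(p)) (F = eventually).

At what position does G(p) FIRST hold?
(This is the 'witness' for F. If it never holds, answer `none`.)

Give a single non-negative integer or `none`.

Answer: none

Derivation:
s_0={q,r,s}: G(p)=False p=False
s_1={q,s}: G(p)=False p=False
s_2={p,q}: G(p)=False p=True
s_3={p,r}: G(p)=False p=True
s_4={s}: G(p)=False p=False
F(G(p)) does not hold (no witness exists).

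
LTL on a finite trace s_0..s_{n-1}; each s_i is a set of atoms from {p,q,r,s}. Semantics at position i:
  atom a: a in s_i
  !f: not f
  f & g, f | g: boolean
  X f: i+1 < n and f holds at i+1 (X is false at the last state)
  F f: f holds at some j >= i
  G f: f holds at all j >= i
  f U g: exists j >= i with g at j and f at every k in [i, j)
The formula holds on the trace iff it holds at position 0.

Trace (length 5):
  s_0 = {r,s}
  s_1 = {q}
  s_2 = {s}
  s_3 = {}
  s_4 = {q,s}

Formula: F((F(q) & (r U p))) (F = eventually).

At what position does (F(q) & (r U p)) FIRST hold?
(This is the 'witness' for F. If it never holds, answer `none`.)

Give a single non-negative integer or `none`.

Answer: none

Derivation:
s_0={r,s}: (F(q) & (r U p))=False F(q)=True q=False (r U p)=False r=True p=False
s_1={q}: (F(q) & (r U p))=False F(q)=True q=True (r U p)=False r=False p=False
s_2={s}: (F(q) & (r U p))=False F(q)=True q=False (r U p)=False r=False p=False
s_3={}: (F(q) & (r U p))=False F(q)=True q=False (r U p)=False r=False p=False
s_4={q,s}: (F(q) & (r U p))=False F(q)=True q=True (r U p)=False r=False p=False
F((F(q) & (r U p))) does not hold (no witness exists).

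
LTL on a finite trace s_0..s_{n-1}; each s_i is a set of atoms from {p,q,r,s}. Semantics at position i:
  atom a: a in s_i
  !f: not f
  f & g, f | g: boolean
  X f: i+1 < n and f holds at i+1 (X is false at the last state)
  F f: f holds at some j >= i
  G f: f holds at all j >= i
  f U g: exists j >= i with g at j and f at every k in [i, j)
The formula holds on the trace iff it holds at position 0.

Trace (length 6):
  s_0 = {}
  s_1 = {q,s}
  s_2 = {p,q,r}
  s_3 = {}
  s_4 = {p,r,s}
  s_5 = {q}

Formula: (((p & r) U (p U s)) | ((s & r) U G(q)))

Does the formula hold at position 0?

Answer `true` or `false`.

Answer: false

Derivation:
s_0={}: (((p & r) U (p U s)) | ((s & r) U G(q)))=False ((p & r) U (p U s))=False (p & r)=False p=False r=False (p U s)=False s=False ((s & r) U G(q))=False (s & r)=False G(q)=False q=False
s_1={q,s}: (((p & r) U (p U s)) | ((s & r) U G(q)))=True ((p & r) U (p U s))=True (p & r)=False p=False r=False (p U s)=True s=True ((s & r) U G(q))=False (s & r)=False G(q)=False q=True
s_2={p,q,r}: (((p & r) U (p U s)) | ((s & r) U G(q)))=False ((p & r) U (p U s))=False (p & r)=True p=True r=True (p U s)=False s=False ((s & r) U G(q))=False (s & r)=False G(q)=False q=True
s_3={}: (((p & r) U (p U s)) | ((s & r) U G(q)))=False ((p & r) U (p U s))=False (p & r)=False p=False r=False (p U s)=False s=False ((s & r) U G(q))=False (s & r)=False G(q)=False q=False
s_4={p,r,s}: (((p & r) U (p U s)) | ((s & r) U G(q)))=True ((p & r) U (p U s))=True (p & r)=True p=True r=True (p U s)=True s=True ((s & r) U G(q))=True (s & r)=True G(q)=False q=False
s_5={q}: (((p & r) U (p U s)) | ((s & r) U G(q)))=True ((p & r) U (p U s))=False (p & r)=False p=False r=False (p U s)=False s=False ((s & r) U G(q))=True (s & r)=False G(q)=True q=True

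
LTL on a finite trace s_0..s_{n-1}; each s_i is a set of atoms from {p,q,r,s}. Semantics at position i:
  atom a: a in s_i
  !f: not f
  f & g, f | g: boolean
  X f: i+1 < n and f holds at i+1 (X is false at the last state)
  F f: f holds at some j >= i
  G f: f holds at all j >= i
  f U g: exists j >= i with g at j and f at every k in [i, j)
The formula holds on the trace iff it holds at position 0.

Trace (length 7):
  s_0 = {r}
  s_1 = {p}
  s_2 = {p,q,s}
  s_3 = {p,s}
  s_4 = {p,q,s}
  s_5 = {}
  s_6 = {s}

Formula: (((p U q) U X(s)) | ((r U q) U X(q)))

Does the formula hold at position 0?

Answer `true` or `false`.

s_0={r}: (((p U q) U X(s)) | ((r U q) U X(q)))=False ((p U q) U X(s))=False (p U q)=False p=False q=False X(s)=False s=False ((r U q) U X(q))=False (r U q)=False r=True X(q)=False
s_1={p}: (((p U q) U X(s)) | ((r U q) U X(q)))=True ((p U q) U X(s))=True (p U q)=True p=True q=False X(s)=True s=False ((r U q) U X(q))=True (r U q)=False r=False X(q)=True
s_2={p,q,s}: (((p U q) U X(s)) | ((r U q) U X(q)))=True ((p U q) U X(s))=True (p U q)=True p=True q=True X(s)=True s=True ((r U q) U X(q))=True (r U q)=True r=False X(q)=False
s_3={p,s}: (((p U q) U X(s)) | ((r U q) U X(q)))=True ((p U q) U X(s))=True (p U q)=True p=True q=False X(s)=True s=True ((r U q) U X(q))=True (r U q)=False r=False X(q)=True
s_4={p,q,s}: (((p U q) U X(s)) | ((r U q) U X(q)))=True ((p U q) U X(s))=True (p U q)=True p=True q=True X(s)=False s=True ((r U q) U X(q))=False (r U q)=True r=False X(q)=False
s_5={}: (((p U q) U X(s)) | ((r U q) U X(q)))=True ((p U q) U X(s))=True (p U q)=False p=False q=False X(s)=True s=False ((r U q) U X(q))=False (r U q)=False r=False X(q)=False
s_6={s}: (((p U q) U X(s)) | ((r U q) U X(q)))=False ((p U q) U X(s))=False (p U q)=False p=False q=False X(s)=False s=True ((r U q) U X(q))=False (r U q)=False r=False X(q)=False

Answer: false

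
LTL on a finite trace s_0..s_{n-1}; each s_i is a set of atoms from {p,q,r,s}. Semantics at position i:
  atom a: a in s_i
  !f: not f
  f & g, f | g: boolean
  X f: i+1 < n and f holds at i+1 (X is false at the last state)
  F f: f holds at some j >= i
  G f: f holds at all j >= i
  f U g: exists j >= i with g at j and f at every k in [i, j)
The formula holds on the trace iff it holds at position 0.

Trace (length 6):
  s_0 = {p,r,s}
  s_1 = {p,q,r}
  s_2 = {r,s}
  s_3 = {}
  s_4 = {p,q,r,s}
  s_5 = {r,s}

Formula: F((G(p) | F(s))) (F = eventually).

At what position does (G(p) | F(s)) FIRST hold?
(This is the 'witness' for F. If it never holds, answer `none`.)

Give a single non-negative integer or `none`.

Answer: 0

Derivation:
s_0={p,r,s}: (G(p) | F(s))=True G(p)=False p=True F(s)=True s=True
s_1={p,q,r}: (G(p) | F(s))=True G(p)=False p=True F(s)=True s=False
s_2={r,s}: (G(p) | F(s))=True G(p)=False p=False F(s)=True s=True
s_3={}: (G(p) | F(s))=True G(p)=False p=False F(s)=True s=False
s_4={p,q,r,s}: (G(p) | F(s))=True G(p)=False p=True F(s)=True s=True
s_5={r,s}: (G(p) | F(s))=True G(p)=False p=False F(s)=True s=True
F((G(p) | F(s))) holds; first witness at position 0.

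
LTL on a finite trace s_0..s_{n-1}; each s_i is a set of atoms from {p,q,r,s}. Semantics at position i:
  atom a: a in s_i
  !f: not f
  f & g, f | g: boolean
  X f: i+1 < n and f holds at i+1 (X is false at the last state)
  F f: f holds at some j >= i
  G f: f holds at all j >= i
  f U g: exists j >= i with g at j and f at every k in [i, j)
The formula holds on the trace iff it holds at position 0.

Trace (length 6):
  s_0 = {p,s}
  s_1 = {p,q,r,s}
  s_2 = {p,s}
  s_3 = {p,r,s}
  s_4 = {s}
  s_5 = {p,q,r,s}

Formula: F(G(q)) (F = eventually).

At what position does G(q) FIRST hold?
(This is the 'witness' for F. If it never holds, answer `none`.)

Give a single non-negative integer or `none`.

s_0={p,s}: G(q)=False q=False
s_1={p,q,r,s}: G(q)=False q=True
s_2={p,s}: G(q)=False q=False
s_3={p,r,s}: G(q)=False q=False
s_4={s}: G(q)=False q=False
s_5={p,q,r,s}: G(q)=True q=True
F(G(q)) holds; first witness at position 5.

Answer: 5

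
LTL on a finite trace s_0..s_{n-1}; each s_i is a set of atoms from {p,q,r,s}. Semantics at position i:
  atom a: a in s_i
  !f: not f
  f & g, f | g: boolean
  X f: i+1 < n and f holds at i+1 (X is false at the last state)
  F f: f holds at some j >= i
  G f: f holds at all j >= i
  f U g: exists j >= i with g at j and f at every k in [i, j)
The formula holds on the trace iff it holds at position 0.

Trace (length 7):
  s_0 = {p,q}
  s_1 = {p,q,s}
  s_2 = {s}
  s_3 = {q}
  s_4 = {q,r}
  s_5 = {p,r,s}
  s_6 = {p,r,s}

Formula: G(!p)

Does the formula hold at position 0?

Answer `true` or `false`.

Answer: false

Derivation:
s_0={p,q}: G(!p)=False !p=False p=True
s_1={p,q,s}: G(!p)=False !p=False p=True
s_2={s}: G(!p)=False !p=True p=False
s_3={q}: G(!p)=False !p=True p=False
s_4={q,r}: G(!p)=False !p=True p=False
s_5={p,r,s}: G(!p)=False !p=False p=True
s_6={p,r,s}: G(!p)=False !p=False p=True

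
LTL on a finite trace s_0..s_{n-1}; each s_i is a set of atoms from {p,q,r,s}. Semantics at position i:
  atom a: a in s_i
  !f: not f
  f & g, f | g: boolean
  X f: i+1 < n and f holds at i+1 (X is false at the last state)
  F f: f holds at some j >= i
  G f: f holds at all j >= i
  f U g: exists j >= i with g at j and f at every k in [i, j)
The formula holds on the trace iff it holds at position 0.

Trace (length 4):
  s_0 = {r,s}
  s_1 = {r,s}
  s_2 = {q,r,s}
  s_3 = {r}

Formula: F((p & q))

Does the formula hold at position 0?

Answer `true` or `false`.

s_0={r,s}: F((p & q))=False (p & q)=False p=False q=False
s_1={r,s}: F((p & q))=False (p & q)=False p=False q=False
s_2={q,r,s}: F((p & q))=False (p & q)=False p=False q=True
s_3={r}: F((p & q))=False (p & q)=False p=False q=False

Answer: false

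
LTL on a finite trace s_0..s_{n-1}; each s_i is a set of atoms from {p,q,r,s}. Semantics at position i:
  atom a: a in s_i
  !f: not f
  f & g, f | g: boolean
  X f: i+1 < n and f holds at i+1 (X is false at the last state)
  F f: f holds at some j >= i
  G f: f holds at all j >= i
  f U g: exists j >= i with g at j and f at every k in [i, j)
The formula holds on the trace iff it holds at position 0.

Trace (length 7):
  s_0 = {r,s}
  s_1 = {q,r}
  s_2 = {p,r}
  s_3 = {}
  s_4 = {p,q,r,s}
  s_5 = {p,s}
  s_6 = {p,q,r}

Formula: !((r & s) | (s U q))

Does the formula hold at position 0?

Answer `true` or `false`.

s_0={r,s}: !((r & s) | (s U q))=False ((r & s) | (s U q))=True (r & s)=True r=True s=True (s U q)=True q=False
s_1={q,r}: !((r & s) | (s U q))=False ((r & s) | (s U q))=True (r & s)=False r=True s=False (s U q)=True q=True
s_2={p,r}: !((r & s) | (s U q))=True ((r & s) | (s U q))=False (r & s)=False r=True s=False (s U q)=False q=False
s_3={}: !((r & s) | (s U q))=True ((r & s) | (s U q))=False (r & s)=False r=False s=False (s U q)=False q=False
s_4={p,q,r,s}: !((r & s) | (s U q))=False ((r & s) | (s U q))=True (r & s)=True r=True s=True (s U q)=True q=True
s_5={p,s}: !((r & s) | (s U q))=False ((r & s) | (s U q))=True (r & s)=False r=False s=True (s U q)=True q=False
s_6={p,q,r}: !((r & s) | (s U q))=False ((r & s) | (s U q))=True (r & s)=False r=True s=False (s U q)=True q=True

Answer: false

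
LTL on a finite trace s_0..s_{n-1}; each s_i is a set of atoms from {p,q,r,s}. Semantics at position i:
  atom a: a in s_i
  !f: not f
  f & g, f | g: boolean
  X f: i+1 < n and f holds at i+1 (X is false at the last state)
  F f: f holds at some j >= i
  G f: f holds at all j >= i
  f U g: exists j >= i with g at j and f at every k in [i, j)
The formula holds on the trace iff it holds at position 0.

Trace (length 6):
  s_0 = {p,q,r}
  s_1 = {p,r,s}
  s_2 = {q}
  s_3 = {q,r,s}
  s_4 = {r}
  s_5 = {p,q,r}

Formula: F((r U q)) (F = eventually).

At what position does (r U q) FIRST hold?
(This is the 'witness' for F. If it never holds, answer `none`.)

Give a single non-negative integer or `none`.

Answer: 0

Derivation:
s_0={p,q,r}: (r U q)=True r=True q=True
s_1={p,r,s}: (r U q)=True r=True q=False
s_2={q}: (r U q)=True r=False q=True
s_3={q,r,s}: (r U q)=True r=True q=True
s_4={r}: (r U q)=True r=True q=False
s_5={p,q,r}: (r U q)=True r=True q=True
F((r U q)) holds; first witness at position 0.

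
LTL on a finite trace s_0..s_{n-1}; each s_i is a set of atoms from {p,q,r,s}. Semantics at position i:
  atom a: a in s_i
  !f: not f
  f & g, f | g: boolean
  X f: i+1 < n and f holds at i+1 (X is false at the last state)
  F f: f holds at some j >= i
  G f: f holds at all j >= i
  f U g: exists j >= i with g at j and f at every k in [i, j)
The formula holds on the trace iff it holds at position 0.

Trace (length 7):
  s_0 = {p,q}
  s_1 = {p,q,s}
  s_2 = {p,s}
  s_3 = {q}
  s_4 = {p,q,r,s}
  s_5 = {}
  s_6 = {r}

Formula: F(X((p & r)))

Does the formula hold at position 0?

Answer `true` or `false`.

Answer: true

Derivation:
s_0={p,q}: F(X((p & r)))=True X((p & r))=False (p & r)=False p=True r=False
s_1={p,q,s}: F(X((p & r)))=True X((p & r))=False (p & r)=False p=True r=False
s_2={p,s}: F(X((p & r)))=True X((p & r))=False (p & r)=False p=True r=False
s_3={q}: F(X((p & r)))=True X((p & r))=True (p & r)=False p=False r=False
s_4={p,q,r,s}: F(X((p & r)))=False X((p & r))=False (p & r)=True p=True r=True
s_5={}: F(X((p & r)))=False X((p & r))=False (p & r)=False p=False r=False
s_6={r}: F(X((p & r)))=False X((p & r))=False (p & r)=False p=False r=True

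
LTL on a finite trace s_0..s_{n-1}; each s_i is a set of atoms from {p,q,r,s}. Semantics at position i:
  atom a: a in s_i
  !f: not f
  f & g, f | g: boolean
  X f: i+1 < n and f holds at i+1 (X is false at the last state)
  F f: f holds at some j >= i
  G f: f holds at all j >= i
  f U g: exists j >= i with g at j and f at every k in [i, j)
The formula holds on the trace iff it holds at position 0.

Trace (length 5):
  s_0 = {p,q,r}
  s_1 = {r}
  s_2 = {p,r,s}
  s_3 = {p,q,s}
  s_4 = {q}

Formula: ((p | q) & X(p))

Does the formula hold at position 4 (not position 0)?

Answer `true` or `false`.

s_0={p,q,r}: ((p | q) & X(p))=False (p | q)=True p=True q=True X(p)=False
s_1={r}: ((p | q) & X(p))=False (p | q)=False p=False q=False X(p)=True
s_2={p,r,s}: ((p | q) & X(p))=True (p | q)=True p=True q=False X(p)=True
s_3={p,q,s}: ((p | q) & X(p))=False (p | q)=True p=True q=True X(p)=False
s_4={q}: ((p | q) & X(p))=False (p | q)=True p=False q=True X(p)=False
Evaluating at position 4: result = False

Answer: false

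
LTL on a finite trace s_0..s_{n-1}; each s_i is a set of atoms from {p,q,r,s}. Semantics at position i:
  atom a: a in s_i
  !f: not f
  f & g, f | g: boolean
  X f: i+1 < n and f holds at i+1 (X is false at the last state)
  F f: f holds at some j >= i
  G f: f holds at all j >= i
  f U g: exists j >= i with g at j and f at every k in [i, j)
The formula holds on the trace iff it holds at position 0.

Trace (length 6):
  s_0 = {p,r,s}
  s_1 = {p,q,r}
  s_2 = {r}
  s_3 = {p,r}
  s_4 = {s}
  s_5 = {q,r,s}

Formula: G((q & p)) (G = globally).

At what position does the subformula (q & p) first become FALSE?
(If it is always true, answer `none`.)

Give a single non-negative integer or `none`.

s_0={p,r,s}: (q & p)=False q=False p=True
s_1={p,q,r}: (q & p)=True q=True p=True
s_2={r}: (q & p)=False q=False p=False
s_3={p,r}: (q & p)=False q=False p=True
s_4={s}: (q & p)=False q=False p=False
s_5={q,r,s}: (q & p)=False q=True p=False
G((q & p)) holds globally = False
First violation at position 0.

Answer: 0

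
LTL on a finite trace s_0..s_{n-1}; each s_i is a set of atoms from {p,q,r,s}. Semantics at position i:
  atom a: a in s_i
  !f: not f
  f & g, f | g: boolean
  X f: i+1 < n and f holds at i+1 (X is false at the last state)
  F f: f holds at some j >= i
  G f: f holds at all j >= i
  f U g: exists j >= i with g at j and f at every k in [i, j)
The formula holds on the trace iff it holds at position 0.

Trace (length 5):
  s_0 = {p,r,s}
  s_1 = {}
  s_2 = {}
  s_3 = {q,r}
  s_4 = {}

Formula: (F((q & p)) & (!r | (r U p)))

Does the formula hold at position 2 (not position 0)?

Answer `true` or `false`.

s_0={p,r,s}: (F((q & p)) & (!r | (r U p)))=False F((q & p))=False (q & p)=False q=False p=True (!r | (r U p))=True !r=False r=True (r U p)=True
s_1={}: (F((q & p)) & (!r | (r U p)))=False F((q & p))=False (q & p)=False q=False p=False (!r | (r U p))=True !r=True r=False (r U p)=False
s_2={}: (F((q & p)) & (!r | (r U p)))=False F((q & p))=False (q & p)=False q=False p=False (!r | (r U p))=True !r=True r=False (r U p)=False
s_3={q,r}: (F((q & p)) & (!r | (r U p)))=False F((q & p))=False (q & p)=False q=True p=False (!r | (r U p))=False !r=False r=True (r U p)=False
s_4={}: (F((q & p)) & (!r | (r U p)))=False F((q & p))=False (q & p)=False q=False p=False (!r | (r U p))=True !r=True r=False (r U p)=False
Evaluating at position 2: result = False

Answer: false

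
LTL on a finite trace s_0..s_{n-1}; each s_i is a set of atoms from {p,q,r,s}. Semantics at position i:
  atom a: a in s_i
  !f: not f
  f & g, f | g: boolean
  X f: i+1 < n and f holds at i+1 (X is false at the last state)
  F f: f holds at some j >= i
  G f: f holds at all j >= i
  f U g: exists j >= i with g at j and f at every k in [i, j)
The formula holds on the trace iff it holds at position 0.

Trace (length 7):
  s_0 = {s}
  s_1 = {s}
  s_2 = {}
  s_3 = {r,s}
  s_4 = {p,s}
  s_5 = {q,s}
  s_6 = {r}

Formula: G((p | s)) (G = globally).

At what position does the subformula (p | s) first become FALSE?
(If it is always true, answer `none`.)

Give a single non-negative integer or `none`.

Answer: 2

Derivation:
s_0={s}: (p | s)=True p=False s=True
s_1={s}: (p | s)=True p=False s=True
s_2={}: (p | s)=False p=False s=False
s_3={r,s}: (p | s)=True p=False s=True
s_4={p,s}: (p | s)=True p=True s=True
s_5={q,s}: (p | s)=True p=False s=True
s_6={r}: (p | s)=False p=False s=False
G((p | s)) holds globally = False
First violation at position 2.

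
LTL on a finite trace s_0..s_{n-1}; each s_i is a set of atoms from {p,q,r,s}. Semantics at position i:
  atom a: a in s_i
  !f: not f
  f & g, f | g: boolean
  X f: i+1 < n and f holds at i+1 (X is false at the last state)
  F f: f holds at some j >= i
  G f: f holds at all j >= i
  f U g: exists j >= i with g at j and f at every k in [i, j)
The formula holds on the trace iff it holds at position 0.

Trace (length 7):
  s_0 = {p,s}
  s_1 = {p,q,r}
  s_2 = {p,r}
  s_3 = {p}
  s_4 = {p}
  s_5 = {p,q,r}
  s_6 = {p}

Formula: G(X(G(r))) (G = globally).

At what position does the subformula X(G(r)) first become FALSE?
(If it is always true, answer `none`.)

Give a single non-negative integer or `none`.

s_0={p,s}: X(G(r))=False G(r)=False r=False
s_1={p,q,r}: X(G(r))=False G(r)=False r=True
s_2={p,r}: X(G(r))=False G(r)=False r=True
s_3={p}: X(G(r))=False G(r)=False r=False
s_4={p}: X(G(r))=False G(r)=False r=False
s_5={p,q,r}: X(G(r))=False G(r)=False r=True
s_6={p}: X(G(r))=False G(r)=False r=False
G(X(G(r))) holds globally = False
First violation at position 0.

Answer: 0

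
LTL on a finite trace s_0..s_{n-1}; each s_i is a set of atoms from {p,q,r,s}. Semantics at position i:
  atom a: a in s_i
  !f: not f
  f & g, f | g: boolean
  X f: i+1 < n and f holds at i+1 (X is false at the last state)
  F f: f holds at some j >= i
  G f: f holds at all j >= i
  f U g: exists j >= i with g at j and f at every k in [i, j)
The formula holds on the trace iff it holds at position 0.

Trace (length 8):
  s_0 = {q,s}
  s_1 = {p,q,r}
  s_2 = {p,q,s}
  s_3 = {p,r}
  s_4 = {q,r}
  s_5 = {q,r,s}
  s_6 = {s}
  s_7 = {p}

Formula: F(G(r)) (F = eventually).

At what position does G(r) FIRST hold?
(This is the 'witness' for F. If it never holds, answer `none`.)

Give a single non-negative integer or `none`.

Answer: none

Derivation:
s_0={q,s}: G(r)=False r=False
s_1={p,q,r}: G(r)=False r=True
s_2={p,q,s}: G(r)=False r=False
s_3={p,r}: G(r)=False r=True
s_4={q,r}: G(r)=False r=True
s_5={q,r,s}: G(r)=False r=True
s_6={s}: G(r)=False r=False
s_7={p}: G(r)=False r=False
F(G(r)) does not hold (no witness exists).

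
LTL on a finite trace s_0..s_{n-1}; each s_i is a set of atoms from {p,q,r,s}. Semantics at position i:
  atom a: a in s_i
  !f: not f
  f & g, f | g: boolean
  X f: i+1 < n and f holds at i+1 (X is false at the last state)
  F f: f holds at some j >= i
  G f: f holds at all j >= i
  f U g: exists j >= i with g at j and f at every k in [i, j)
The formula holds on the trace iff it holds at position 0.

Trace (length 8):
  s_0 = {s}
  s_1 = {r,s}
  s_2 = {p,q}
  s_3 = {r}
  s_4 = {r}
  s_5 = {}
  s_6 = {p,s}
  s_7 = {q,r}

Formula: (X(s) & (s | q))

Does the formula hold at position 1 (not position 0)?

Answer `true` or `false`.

s_0={s}: (X(s) & (s | q))=True X(s)=True s=True (s | q)=True q=False
s_1={r,s}: (X(s) & (s | q))=False X(s)=False s=True (s | q)=True q=False
s_2={p,q}: (X(s) & (s | q))=False X(s)=False s=False (s | q)=True q=True
s_3={r}: (X(s) & (s | q))=False X(s)=False s=False (s | q)=False q=False
s_4={r}: (X(s) & (s | q))=False X(s)=False s=False (s | q)=False q=False
s_5={}: (X(s) & (s | q))=False X(s)=True s=False (s | q)=False q=False
s_6={p,s}: (X(s) & (s | q))=False X(s)=False s=True (s | q)=True q=False
s_7={q,r}: (X(s) & (s | q))=False X(s)=False s=False (s | q)=True q=True
Evaluating at position 1: result = False

Answer: false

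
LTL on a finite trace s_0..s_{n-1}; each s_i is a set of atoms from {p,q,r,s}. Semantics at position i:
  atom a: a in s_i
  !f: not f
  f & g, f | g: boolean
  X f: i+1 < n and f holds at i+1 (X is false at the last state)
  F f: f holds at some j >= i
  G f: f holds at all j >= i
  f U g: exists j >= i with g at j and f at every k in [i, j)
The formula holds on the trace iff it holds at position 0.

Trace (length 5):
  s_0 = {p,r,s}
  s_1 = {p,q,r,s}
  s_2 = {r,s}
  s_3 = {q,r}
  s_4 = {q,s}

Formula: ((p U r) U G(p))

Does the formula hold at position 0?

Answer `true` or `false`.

Answer: false

Derivation:
s_0={p,r,s}: ((p U r) U G(p))=False (p U r)=True p=True r=True G(p)=False
s_1={p,q,r,s}: ((p U r) U G(p))=False (p U r)=True p=True r=True G(p)=False
s_2={r,s}: ((p U r) U G(p))=False (p U r)=True p=False r=True G(p)=False
s_3={q,r}: ((p U r) U G(p))=False (p U r)=True p=False r=True G(p)=False
s_4={q,s}: ((p U r) U G(p))=False (p U r)=False p=False r=False G(p)=False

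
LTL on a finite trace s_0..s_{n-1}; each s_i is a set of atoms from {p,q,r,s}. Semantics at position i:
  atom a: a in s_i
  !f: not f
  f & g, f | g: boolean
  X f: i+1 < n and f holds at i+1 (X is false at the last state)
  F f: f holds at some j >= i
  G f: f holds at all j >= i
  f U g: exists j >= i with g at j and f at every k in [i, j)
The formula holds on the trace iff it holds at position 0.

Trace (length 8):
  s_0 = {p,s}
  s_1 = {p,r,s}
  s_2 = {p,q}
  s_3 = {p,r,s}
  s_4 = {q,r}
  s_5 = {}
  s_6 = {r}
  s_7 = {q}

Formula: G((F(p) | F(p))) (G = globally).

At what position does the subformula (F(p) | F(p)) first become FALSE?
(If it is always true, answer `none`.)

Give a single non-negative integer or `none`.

s_0={p,s}: (F(p) | F(p))=True F(p)=True p=True
s_1={p,r,s}: (F(p) | F(p))=True F(p)=True p=True
s_2={p,q}: (F(p) | F(p))=True F(p)=True p=True
s_3={p,r,s}: (F(p) | F(p))=True F(p)=True p=True
s_4={q,r}: (F(p) | F(p))=False F(p)=False p=False
s_5={}: (F(p) | F(p))=False F(p)=False p=False
s_6={r}: (F(p) | F(p))=False F(p)=False p=False
s_7={q}: (F(p) | F(p))=False F(p)=False p=False
G((F(p) | F(p))) holds globally = False
First violation at position 4.

Answer: 4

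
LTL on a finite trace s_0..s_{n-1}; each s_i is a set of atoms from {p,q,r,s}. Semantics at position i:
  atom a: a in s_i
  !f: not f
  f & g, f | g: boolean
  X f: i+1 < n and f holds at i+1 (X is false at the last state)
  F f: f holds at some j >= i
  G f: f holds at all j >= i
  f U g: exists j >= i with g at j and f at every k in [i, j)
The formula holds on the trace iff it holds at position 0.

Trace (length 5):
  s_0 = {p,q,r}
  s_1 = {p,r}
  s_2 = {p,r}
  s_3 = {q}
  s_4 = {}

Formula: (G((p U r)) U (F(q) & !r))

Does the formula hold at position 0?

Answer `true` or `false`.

s_0={p,q,r}: (G((p U r)) U (F(q) & !r))=False G((p U r))=False (p U r)=True p=True r=True (F(q) & !r)=False F(q)=True q=True !r=False
s_1={p,r}: (G((p U r)) U (F(q) & !r))=False G((p U r))=False (p U r)=True p=True r=True (F(q) & !r)=False F(q)=True q=False !r=False
s_2={p,r}: (G((p U r)) U (F(q) & !r))=False G((p U r))=False (p U r)=True p=True r=True (F(q) & !r)=False F(q)=True q=False !r=False
s_3={q}: (G((p U r)) U (F(q) & !r))=True G((p U r))=False (p U r)=False p=False r=False (F(q) & !r)=True F(q)=True q=True !r=True
s_4={}: (G((p U r)) U (F(q) & !r))=False G((p U r))=False (p U r)=False p=False r=False (F(q) & !r)=False F(q)=False q=False !r=True

Answer: false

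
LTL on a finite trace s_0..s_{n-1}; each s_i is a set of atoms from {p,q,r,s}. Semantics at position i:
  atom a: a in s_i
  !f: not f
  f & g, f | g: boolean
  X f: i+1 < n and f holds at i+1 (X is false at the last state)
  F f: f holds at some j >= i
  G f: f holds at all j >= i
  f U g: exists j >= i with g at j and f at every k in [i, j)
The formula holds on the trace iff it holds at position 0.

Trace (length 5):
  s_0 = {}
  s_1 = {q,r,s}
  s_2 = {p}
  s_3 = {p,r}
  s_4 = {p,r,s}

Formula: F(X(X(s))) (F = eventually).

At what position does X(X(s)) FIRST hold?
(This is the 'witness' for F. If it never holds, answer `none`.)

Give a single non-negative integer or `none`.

Answer: 2

Derivation:
s_0={}: X(X(s))=False X(s)=True s=False
s_1={q,r,s}: X(X(s))=False X(s)=False s=True
s_2={p}: X(X(s))=True X(s)=False s=False
s_3={p,r}: X(X(s))=False X(s)=True s=False
s_4={p,r,s}: X(X(s))=False X(s)=False s=True
F(X(X(s))) holds; first witness at position 2.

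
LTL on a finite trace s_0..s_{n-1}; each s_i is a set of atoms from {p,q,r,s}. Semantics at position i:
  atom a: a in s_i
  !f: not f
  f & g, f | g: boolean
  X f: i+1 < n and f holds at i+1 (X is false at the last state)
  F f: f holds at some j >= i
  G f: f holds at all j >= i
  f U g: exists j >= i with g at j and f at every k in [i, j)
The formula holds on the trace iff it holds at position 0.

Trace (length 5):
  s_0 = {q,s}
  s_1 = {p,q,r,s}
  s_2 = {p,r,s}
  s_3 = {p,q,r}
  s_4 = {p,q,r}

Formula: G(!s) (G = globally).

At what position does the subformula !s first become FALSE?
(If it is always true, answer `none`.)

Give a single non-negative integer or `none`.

s_0={q,s}: !s=False s=True
s_1={p,q,r,s}: !s=False s=True
s_2={p,r,s}: !s=False s=True
s_3={p,q,r}: !s=True s=False
s_4={p,q,r}: !s=True s=False
G(!s) holds globally = False
First violation at position 0.

Answer: 0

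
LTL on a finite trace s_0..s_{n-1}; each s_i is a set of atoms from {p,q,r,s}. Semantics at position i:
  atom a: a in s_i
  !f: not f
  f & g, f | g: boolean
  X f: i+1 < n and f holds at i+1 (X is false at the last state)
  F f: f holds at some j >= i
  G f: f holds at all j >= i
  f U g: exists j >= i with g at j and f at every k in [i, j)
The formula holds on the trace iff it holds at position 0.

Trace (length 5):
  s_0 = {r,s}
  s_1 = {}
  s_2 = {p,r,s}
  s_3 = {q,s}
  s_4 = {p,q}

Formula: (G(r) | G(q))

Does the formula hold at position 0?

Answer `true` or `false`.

Answer: false

Derivation:
s_0={r,s}: (G(r) | G(q))=False G(r)=False r=True G(q)=False q=False
s_1={}: (G(r) | G(q))=False G(r)=False r=False G(q)=False q=False
s_2={p,r,s}: (G(r) | G(q))=False G(r)=False r=True G(q)=False q=False
s_3={q,s}: (G(r) | G(q))=True G(r)=False r=False G(q)=True q=True
s_4={p,q}: (G(r) | G(q))=True G(r)=False r=False G(q)=True q=True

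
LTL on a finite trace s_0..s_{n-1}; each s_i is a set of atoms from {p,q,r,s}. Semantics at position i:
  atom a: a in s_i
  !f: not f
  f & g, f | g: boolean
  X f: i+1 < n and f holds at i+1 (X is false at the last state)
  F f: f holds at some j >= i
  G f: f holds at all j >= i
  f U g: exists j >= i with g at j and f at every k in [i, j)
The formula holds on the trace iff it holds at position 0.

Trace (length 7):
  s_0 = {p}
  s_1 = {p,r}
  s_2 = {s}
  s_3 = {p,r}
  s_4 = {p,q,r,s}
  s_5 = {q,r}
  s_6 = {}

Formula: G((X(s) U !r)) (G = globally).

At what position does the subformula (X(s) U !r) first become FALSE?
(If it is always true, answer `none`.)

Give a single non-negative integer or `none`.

s_0={p}: (X(s) U !r)=True X(s)=False s=False !r=True r=False
s_1={p,r}: (X(s) U !r)=True X(s)=True s=False !r=False r=True
s_2={s}: (X(s) U !r)=True X(s)=False s=True !r=True r=False
s_3={p,r}: (X(s) U !r)=False X(s)=True s=False !r=False r=True
s_4={p,q,r,s}: (X(s) U !r)=False X(s)=False s=True !r=False r=True
s_5={q,r}: (X(s) U !r)=False X(s)=False s=False !r=False r=True
s_6={}: (X(s) U !r)=True X(s)=False s=False !r=True r=False
G((X(s) U !r)) holds globally = False
First violation at position 3.

Answer: 3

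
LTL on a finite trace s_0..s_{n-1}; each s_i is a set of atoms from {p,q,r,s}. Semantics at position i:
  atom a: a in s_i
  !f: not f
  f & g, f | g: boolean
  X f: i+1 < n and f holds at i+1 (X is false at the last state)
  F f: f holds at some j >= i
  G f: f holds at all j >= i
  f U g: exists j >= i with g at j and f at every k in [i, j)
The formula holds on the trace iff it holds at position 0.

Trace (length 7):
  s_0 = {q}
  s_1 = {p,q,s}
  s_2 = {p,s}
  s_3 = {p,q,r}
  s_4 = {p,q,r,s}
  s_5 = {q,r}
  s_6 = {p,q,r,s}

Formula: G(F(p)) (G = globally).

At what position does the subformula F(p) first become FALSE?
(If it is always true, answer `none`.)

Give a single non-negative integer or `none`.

s_0={q}: F(p)=True p=False
s_1={p,q,s}: F(p)=True p=True
s_2={p,s}: F(p)=True p=True
s_3={p,q,r}: F(p)=True p=True
s_4={p,q,r,s}: F(p)=True p=True
s_5={q,r}: F(p)=True p=False
s_6={p,q,r,s}: F(p)=True p=True
G(F(p)) holds globally = True
No violation — formula holds at every position.

Answer: none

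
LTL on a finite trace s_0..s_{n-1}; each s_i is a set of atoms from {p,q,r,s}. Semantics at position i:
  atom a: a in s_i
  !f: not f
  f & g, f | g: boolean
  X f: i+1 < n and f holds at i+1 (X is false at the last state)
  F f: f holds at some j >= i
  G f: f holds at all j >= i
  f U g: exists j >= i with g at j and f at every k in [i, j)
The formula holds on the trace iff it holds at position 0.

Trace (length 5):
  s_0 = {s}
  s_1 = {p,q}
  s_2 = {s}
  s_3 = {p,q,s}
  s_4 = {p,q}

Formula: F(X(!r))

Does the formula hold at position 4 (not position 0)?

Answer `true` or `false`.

s_0={s}: F(X(!r))=True X(!r)=True !r=True r=False
s_1={p,q}: F(X(!r))=True X(!r)=True !r=True r=False
s_2={s}: F(X(!r))=True X(!r)=True !r=True r=False
s_3={p,q,s}: F(X(!r))=True X(!r)=True !r=True r=False
s_4={p,q}: F(X(!r))=False X(!r)=False !r=True r=False
Evaluating at position 4: result = False

Answer: false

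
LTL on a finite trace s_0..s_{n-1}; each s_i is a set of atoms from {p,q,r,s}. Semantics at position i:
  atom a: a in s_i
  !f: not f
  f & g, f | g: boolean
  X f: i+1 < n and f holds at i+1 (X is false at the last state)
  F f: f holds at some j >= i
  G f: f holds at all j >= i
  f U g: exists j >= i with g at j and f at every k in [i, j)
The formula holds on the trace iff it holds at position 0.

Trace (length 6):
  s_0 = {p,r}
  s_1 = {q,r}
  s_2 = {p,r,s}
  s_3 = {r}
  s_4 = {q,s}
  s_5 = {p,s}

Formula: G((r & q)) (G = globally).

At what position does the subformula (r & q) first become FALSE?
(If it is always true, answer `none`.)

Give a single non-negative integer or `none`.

Answer: 0

Derivation:
s_0={p,r}: (r & q)=False r=True q=False
s_1={q,r}: (r & q)=True r=True q=True
s_2={p,r,s}: (r & q)=False r=True q=False
s_3={r}: (r & q)=False r=True q=False
s_4={q,s}: (r & q)=False r=False q=True
s_5={p,s}: (r & q)=False r=False q=False
G((r & q)) holds globally = False
First violation at position 0.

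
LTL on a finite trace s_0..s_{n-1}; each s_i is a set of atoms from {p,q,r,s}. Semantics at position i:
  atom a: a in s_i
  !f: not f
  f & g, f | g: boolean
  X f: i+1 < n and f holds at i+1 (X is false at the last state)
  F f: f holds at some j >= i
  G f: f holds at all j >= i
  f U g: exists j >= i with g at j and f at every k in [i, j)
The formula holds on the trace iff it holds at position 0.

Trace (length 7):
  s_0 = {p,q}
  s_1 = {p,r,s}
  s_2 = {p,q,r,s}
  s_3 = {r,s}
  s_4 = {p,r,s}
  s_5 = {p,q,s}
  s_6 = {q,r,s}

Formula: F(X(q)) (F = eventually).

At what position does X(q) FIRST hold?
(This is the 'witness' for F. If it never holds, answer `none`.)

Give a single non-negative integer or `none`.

s_0={p,q}: X(q)=False q=True
s_1={p,r,s}: X(q)=True q=False
s_2={p,q,r,s}: X(q)=False q=True
s_3={r,s}: X(q)=False q=False
s_4={p,r,s}: X(q)=True q=False
s_5={p,q,s}: X(q)=True q=True
s_6={q,r,s}: X(q)=False q=True
F(X(q)) holds; first witness at position 1.

Answer: 1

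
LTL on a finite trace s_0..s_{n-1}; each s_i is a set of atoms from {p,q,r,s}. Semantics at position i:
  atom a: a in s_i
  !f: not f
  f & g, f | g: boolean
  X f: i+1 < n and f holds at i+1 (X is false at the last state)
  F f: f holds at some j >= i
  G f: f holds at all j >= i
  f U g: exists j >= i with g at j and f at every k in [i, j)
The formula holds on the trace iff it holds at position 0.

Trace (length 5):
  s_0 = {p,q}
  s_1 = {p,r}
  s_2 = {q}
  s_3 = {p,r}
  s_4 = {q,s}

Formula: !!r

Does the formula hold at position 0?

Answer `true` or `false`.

Answer: false

Derivation:
s_0={p,q}: !!r=False !r=True r=False
s_1={p,r}: !!r=True !r=False r=True
s_2={q}: !!r=False !r=True r=False
s_3={p,r}: !!r=True !r=False r=True
s_4={q,s}: !!r=False !r=True r=False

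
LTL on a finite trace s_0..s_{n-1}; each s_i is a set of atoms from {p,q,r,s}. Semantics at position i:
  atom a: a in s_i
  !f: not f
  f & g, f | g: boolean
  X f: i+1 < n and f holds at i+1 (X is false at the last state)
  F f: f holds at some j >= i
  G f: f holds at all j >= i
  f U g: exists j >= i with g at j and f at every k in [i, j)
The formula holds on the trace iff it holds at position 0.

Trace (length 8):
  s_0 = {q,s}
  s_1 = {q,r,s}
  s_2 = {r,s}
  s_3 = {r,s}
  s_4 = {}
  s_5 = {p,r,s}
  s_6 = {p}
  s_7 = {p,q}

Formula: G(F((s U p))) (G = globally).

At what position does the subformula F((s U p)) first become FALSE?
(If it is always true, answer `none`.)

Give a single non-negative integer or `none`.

Answer: none

Derivation:
s_0={q,s}: F((s U p))=True (s U p)=False s=True p=False
s_1={q,r,s}: F((s U p))=True (s U p)=False s=True p=False
s_2={r,s}: F((s U p))=True (s U p)=False s=True p=False
s_3={r,s}: F((s U p))=True (s U p)=False s=True p=False
s_4={}: F((s U p))=True (s U p)=False s=False p=False
s_5={p,r,s}: F((s U p))=True (s U p)=True s=True p=True
s_6={p}: F((s U p))=True (s U p)=True s=False p=True
s_7={p,q}: F((s U p))=True (s U p)=True s=False p=True
G(F((s U p))) holds globally = True
No violation — formula holds at every position.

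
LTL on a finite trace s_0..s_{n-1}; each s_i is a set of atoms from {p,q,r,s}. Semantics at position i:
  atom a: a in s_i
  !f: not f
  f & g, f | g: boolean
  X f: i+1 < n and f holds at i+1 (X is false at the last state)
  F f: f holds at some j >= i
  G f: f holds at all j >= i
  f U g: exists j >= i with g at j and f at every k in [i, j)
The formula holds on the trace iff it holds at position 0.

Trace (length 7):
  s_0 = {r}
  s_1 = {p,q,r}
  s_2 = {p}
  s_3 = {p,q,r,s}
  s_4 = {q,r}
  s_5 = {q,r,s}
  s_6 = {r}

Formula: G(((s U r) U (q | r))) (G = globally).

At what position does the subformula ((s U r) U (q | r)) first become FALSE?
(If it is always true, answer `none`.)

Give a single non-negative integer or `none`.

s_0={r}: ((s U r) U (q | r))=True (s U r)=True s=False r=True (q | r)=True q=False
s_1={p,q,r}: ((s U r) U (q | r))=True (s U r)=True s=False r=True (q | r)=True q=True
s_2={p}: ((s U r) U (q | r))=False (s U r)=False s=False r=False (q | r)=False q=False
s_3={p,q,r,s}: ((s U r) U (q | r))=True (s U r)=True s=True r=True (q | r)=True q=True
s_4={q,r}: ((s U r) U (q | r))=True (s U r)=True s=False r=True (q | r)=True q=True
s_5={q,r,s}: ((s U r) U (q | r))=True (s U r)=True s=True r=True (q | r)=True q=True
s_6={r}: ((s U r) U (q | r))=True (s U r)=True s=False r=True (q | r)=True q=False
G(((s U r) U (q | r))) holds globally = False
First violation at position 2.

Answer: 2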